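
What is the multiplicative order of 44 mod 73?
72

73 is prime, so ord(44) divides φ(73) = 72.
Divisors of 72: 1, 2, 3, 4, 6, 8, 9, 12, 18, 24, 36, 72.
Repeated squaring: 44^1 ≡ 44, 44^2 ≡ 38, 44^4 ≡ 57, 44^8 ≡ 37, 44^16 ≡ 55, 44^32 ≡ 32, 44^64 ≡ 2 (mod 73).
Test 44^d mod 73 for each divisor d in increasing order:
44^1 ≡ 44
44^2 ≡ 38
44^3 = 44^2·44^1 ≡ 66
44^4 ≡ 57
44^6 = 44^4·44^2 ≡ 49
44^8 ≡ 37
44^9 = 44^8·44^1 ≡ 22
44^12 = 44^8·44^4 ≡ 65
44^18 = 44^16·44^2 ≡ 46
44^24 = 44^16·44^8 ≡ 64
44^36 = 44^32·44^4 ≡ 72
44^72 = 44^64·44^8 ≡ 1  ← first divisor giving 1
The order is 72.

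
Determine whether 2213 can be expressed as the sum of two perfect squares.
2² + 47² (a=2, b=47)

Factorization: 2213 = 2213
By Fermat: n is sum of two squares iff every prime p ≡ 3 (mod 4) appears to even power.
All primes ≡ 3 (mod 4) appear to even power.
Search a = 0, 1, 2, … for 2213 - a² a perfect square: first hit at a = 2: 2213 - 4 = 2209 = 47².
2213 = 2² + 47² = 4 + 2209 ✓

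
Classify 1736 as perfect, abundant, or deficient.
abundant

Proper divisors of 1736: sum = 1 + 2 + 4 + 7 + 8 + 14 + 28 + 31 + 56 + 62 + 124 + 217 + 248 + 434 + 868 = 2104
Since 2104 > 1736, 1736 is abundant.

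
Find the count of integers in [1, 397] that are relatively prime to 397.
396

397 = 397
φ(n) = n × ∏(1 - 1/p) for each prime p dividing n
φ(397) = 397 × (1 - 1/397) = 396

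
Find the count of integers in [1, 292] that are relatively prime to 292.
144

292 = 2^2 × 73
φ(n) = n × ∏(1 - 1/p) for each prime p dividing n
φ(292) = 292 × (1 - 1/2) × (1 - 1/73) = 144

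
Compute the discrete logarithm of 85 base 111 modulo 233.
4

Baby-step giant-step with step n = ⌈√233⌉ = 16.
Baby steps 111^j mod 233 (j:value) for j=0..15: 0:1, 1:111, 2:205, 3:154, 4:85, 5:115, 6:183, 7:42, 8:2, 9:222, 10:177, 11:75, 12:170, 13:230, 14:133, 15:84.
h = 85 is already in the table at j=4, so x = 4.
Check: 111^4 ≡ 85 (mod 233).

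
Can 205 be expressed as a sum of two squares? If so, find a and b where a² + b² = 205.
3² + 14² (a=3, b=14)

Factorization: 205 = 5 × 41
By Fermat: n is sum of two squares iff every prime p ≡ 3 (mod 4) appears to even power.
All primes ≡ 3 (mod 4) appear to even power.
Search a = 0, 1, 2, … for 205 - a² a perfect square: first hit at a = 3: 205 - 9 = 196 = 14².
205 = 3² + 14² = 9 + 196 ✓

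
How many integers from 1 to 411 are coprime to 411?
272

411 = 3 × 137
φ(n) = n × ∏(1 - 1/p) for each prime p dividing n
φ(411) = 411 × (1 - 1/3) × (1 - 1/137) = 272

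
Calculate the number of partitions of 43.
63261

p(n) counts ways to write n as a sum of positive integers (order ignored).
Euler's pentagonal recurrence: p(k) = p(k-1) + p(k-2) - p(k-5) - p(k-7) + p(k-12) + p(k-15) - ... (offsets j(3j∓1)/2, signs ++--, p(0)=1, p(<0)=0).
DP table for k = 0..42: p(0)=1, p(1)=1, p(2)=2, p(3)=3, p(4)=5, p(5)=7, p(6)=11, p(7)=15, p(8)=22, p(9)=30, p(10)=42, p(11)=56, p(12)=77, p(13)=101, p(14)=135, p(15)=176, p(16)=231, p(17)=297, p(18)=385, p(19)=490, p(20)=627, p(21)=792, p(22)=1002, p(23)=1255, p(24)=1575, p(25)=1958, p(26)=2436, p(27)=3010, p(28)=3718, p(29)=4565, p(30)=5604, p(31)=6842, p(32)=8349, p(33)=10143, p(34)=12310, p(35)=14883, p(36)=17977, p(37)=21637, p(38)=26015, p(39)=31185, p(40)=37338, p(41)=44583, p(42)=53174.
Final step: p(43) = p(42) + p(41) - p(38) - p(36) + p(31) + p(28) - p(21) - p(17) + p(8) + p(3)
= 53174 + 44583 - 26015 - 17977 + 6842 + 3718 - 792 - 297 + 22 + 3
= 63261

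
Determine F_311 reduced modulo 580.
89

Matrix identity: Q^n = [[F_(n+1), F_n], [F_n, F_(n-1)]] with Q = [[1,1],[1,0]].
n = 311 = 100110111₂. Square-and-multiply, entries mod 580:
Q^1 = [[1,1],[1,0]]
Q^2 = (Q^1)² = [[2,1],[1,1]]
Q^4 = (Q^2)² = [[5,3],[3,2]]
Q^9 = (Q^4)²·Q = [[55,34],[34,21]]
Q^19 = (Q^9)²·Q = [[385,121],[121,264]]
Q^38 = (Q^19)² = [[466,229],[229,237]]
Q^77 = (Q^38)²·Q = [[224,477],[477,327]]
Q^155 = (Q^77)²·Q = [[552,465],[465,87]]
Q^311 = (Q^155)²·Q = [[264,89],[89,175]]
F_311 mod 580 = Q^311[0][1] = 89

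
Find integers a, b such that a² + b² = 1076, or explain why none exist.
20² + 26² (a=20, b=26)

Factorization: 1076 = 2^2 × 269
By Fermat: n is sum of two squares iff every prime p ≡ 3 (mod 4) appears to even power.
All primes ≡ 3 (mod 4) appear to even power.
Search a = 0, 1, 2, … for 1076 - a² a perfect square: first hit at a = 20: 1076 - 400 = 676 = 26².
1076 = 20² + 26² = 400 + 676 ✓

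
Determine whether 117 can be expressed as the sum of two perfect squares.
6² + 9² (a=6, b=9)

Factorization: 117 = 3^2 × 13
By Fermat: n is sum of two squares iff every prime p ≡ 3 (mod 4) appears to even power.
All primes ≡ 3 (mod 4) appear to even power.
Search a = 0, 1, 2, … for 117 - a² a perfect square: first hit at a = 6: 117 - 36 = 81 = 9².
117 = 6² + 9² = 36 + 81 ✓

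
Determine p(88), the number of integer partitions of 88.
44108109

p(n) counts ways to write n as a sum of positive integers (order ignored).
Euler's pentagonal recurrence: p(k) = p(k-1) + p(k-2) - p(k-5) - p(k-7) + p(k-12) + p(k-15) - ... (offsets j(3j∓1)/2, signs ++--, p(0)=1, p(<0)=0).
DP table for k = 0..87: p(0)=1, p(1)=1, p(2)=2, p(3)=3, p(4)=5, p(5)=7, p(6)=11, p(7)=15, p(8)=22, p(9)=30, p(10)=42, p(11)=56, p(12)=77, p(13)=101, p(14)=135, p(15)=176, p(16)=231, p(17)=297, p(18)=385, p(19)=490, p(20)=627, p(21)=792, p(22)=1002, p(23)=1255, p(24)=1575, p(25)=1958, p(26)=2436, p(27)=3010, p(28)=3718, p(29)=4565, p(30)=5604, p(31)=6842, p(32)=8349, p(33)=10143, p(34)=12310, p(35)=14883, p(36)=17977, p(37)=21637, p(38)=26015, p(39)=31185, p(40)=37338, p(41)=44583, p(42)=53174, p(43)=63261, p(44)=75175, p(45)=89134, p(46)=105558, p(47)=124754, p(48)=147273, p(49)=173525, p(50)=204226, p(51)=239943, p(52)=281589, p(53)=329931, p(54)=386155, p(55)=451276, p(56)=526823, p(57)=614154, p(58)=715220, p(59)=831820, p(60)=966467, p(61)=1121505, p(62)=1300156, p(63)=1505499, p(64)=1741630, p(65)=2012558, p(66)=2323520, p(67)=2679689, p(68)=3087735, p(69)=3554345, p(70)=4087968, p(71)=4697205, p(72)=5392783, p(73)=6185689, p(74)=7089500, p(75)=8118264, p(76)=9289091, p(77)=10619863, p(78)=12132164, p(79)=13848650, p(80)=15796476, p(81)=18004327, p(82)=20506255, p(83)=23338469, p(84)=26543660, p(85)=30167357, p(86)=34262962, p(87)=38887673.
Final step: p(88) = p(87) + p(86) - p(83) - p(81) + p(76) + p(73) - p(66) - p(62) + p(53) + p(48) - p(37) - p(31) + p(18) + p(11)
= 38887673 + 34262962 - 23338469 - 18004327 + 9289091 + 6185689 - 2323520 - 1300156 + 329931 + 147273 - 21637 - 6842 + 385 + 56
= 44108109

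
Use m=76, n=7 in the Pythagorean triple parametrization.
(5727, 1064, 5825)

Euclid's formula: a = m² - n², b = 2mn, c = m² + n²
m = 76, n = 7
a = 76² - 7² = 5776 - 49 = 5727
b = 2 × 76 × 7 = 1064
c = 76² + 7² = 5776 + 49 = 5825
Verification: 5727² + 1064² = 32798529 + 1132096 = 33930625 = 5825² ✓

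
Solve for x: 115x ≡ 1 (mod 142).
21

gcd(115, 142) = 1, so the inverse exists.
Extended Euclidean algorithm on (142, 115):
142 = 1 × 115 + 27  ⟹  27 = (1)·142 + (-1)·115
115 = 4 × 27 + 7  ⟹  7 = (-4)·142 + (5)·115
27 = 3 × 7 + 6  ⟹  6 = (13)·142 + (-16)·115
7 = 1 × 6 + 1  ⟹  1 = (-17)·142 + (21)·115
So (21)·115 ≡ 1 (mod 142), i.e. 115^(-1) ≡ 21 (mod 142).
Check: 115 × 21 = 2415 ≡ 1 (mod 142)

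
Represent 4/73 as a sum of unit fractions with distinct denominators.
1/19 + 1/463 + 1/321091 + 1/206198539471

Greedy algorithm:
4/73: ceiling(73/4) = 19, use 1/19
3/1387: ceiling(1387/3) = 463, use 1/463
2/642181: ceiling(642181/2) = 321091, use 1/321091
1/206198539471: ceiling(206198539471/1) = 206198539471, use 1/206198539471
Result: 4/73 = 1/19 + 1/463 + 1/321091 + 1/206198539471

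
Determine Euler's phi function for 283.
282

283 = 283
φ(n) = n × ∏(1 - 1/p) for each prime p dividing n
φ(283) = 283 × (1 - 1/283) = 282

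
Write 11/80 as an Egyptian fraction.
1/8 + 1/80

Greedy algorithm:
11/80: ceiling(80/11) = 8, use 1/8
1/80: ceiling(80/1) = 80, use 1/80
Result: 11/80 = 1/8 + 1/80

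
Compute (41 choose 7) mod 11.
8

Using Lucas' theorem:
Write n=41 and k=7 in base 11:
n in base 11: [3, 8]
k in base 11: [0, 7]
C(41,7) mod 11 = ∏ C(n_i, k_i) mod 11
Digit binomials (mod 11): C(3,0) = 1; C(8,7) = 8
Product: 1 × 8 = 8 ≡ 8 (mod 11)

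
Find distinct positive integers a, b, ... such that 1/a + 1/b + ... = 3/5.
1/2 + 1/10

Greedy algorithm:
3/5: ceiling(5/3) = 2, use 1/2
1/10: ceiling(10/1) = 10, use 1/10
Result: 3/5 = 1/2 + 1/10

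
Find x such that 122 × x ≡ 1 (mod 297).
56

gcd(122, 297) = 1, so the inverse exists.
Extended Euclidean algorithm on (297, 122):
297 = 2 × 122 + 53  ⟹  53 = (1)·297 + (-2)·122
122 = 2 × 53 + 16  ⟹  16 = (-2)·297 + (5)·122
53 = 3 × 16 + 5  ⟹  5 = (7)·297 + (-17)·122
16 = 3 × 5 + 1  ⟹  1 = (-23)·297 + (56)·122
So (56)·122 ≡ 1 (mod 297), i.e. 122^(-1) ≡ 56 (mod 297).
Check: 122 × 56 = 6832 ≡ 1 (mod 297)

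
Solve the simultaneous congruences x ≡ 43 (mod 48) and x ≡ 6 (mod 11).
523

Using Chinese Remainder Theorem:
M = 48 × 11 = 528
M1 = 11, M2 = 48
y1 = 11^(-1) mod 48 = 35
y2 = 48^(-1) mod 11 = 3
x = (43×11×35 + 6×48×3) mod 528 = 523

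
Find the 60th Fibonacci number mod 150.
120

Matrix identity: Q^n = [[F_(n+1), F_n], [F_n, F_(n-1)]] with Q = [[1,1],[1,0]].
n = 60 = 111100₂. Square-and-multiply, entries mod 150:
Q^1 = [[1,1],[1,0]]
Q^3 = (Q^1)²·Q = [[3,2],[2,1]]
Q^7 = (Q^3)²·Q = [[21,13],[13,8]]
Q^15 = (Q^7)²·Q = [[87,10],[10,77]]
Q^30 = (Q^15)² = [[19,140],[140,29]]
Q^60 = (Q^30)² = [[11,120],[120,41]]
F_60 mod 150 = Q^60[0][1] = 120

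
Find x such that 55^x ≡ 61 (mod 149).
78

Baby-step giant-step with step n = ⌈√149⌉ = 13.
Baby steps 55^j mod 149 (j:value) for j=0..12: 0:1, 1:55, 2:45, 3:91, 4:88, 5:72, 6:86, 7:111, 8:145, 9:78, 10:118, 11:83, 12:95.
Giant-step multiplier: 55^(-13) ≡ 55^(148-13) = 55^135 ≡ 15 (mod 149).
Giant steps γ_i = 61·15^i mod 149: γ_0=61, γ_1=21, γ_2=17, γ_3=106, γ_4=100, γ_5=10, γ_6=1 (in table at j=0).
x = i·n + j = 6·13 + 0 = 78.
Check: 55^78 ≡ 61 (mod 149).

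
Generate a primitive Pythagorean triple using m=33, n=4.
(1073, 264, 1105)

Euclid's formula: a = m² - n², b = 2mn, c = m² + n²
m = 33, n = 4
a = 33² - 4² = 1089 - 16 = 1073
b = 2 × 33 × 4 = 264
c = 33² + 4² = 1089 + 16 = 1105
Verification: 1073² + 264² = 1151329 + 69696 = 1221025 = 1105² ✓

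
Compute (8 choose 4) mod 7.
0

Using Lucas' theorem:
Write n=8 and k=4 in base 7:
n in base 7: [1, 1]
k in base 7: [0, 4]
C(8,4) mod 7 = ∏ C(n_i, k_i) mod 7
Digit binomials (mod 7): C(1,0) = 1; C(1,4) = 0 (k_i > n_i)
Product: 1 × 0 = 0 ≡ 0 (mod 7)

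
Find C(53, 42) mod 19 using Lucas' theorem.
16

Using Lucas' theorem:
Write n=53 and k=42 in base 19:
n in base 19: [2, 15]
k in base 19: [2, 4]
C(53,42) mod 19 = ∏ C(n_i, k_i) mod 19
Digit binomials (mod 19): C(2,2) = 1; C(15,4) = 1365 ≡ 16
Product: 1 × 16 = 16 ≡ 16 (mod 19)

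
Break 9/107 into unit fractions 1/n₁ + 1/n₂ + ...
1/12 + 1/1284

Greedy algorithm:
9/107: ceiling(107/9) = 12, use 1/12
1/1284: ceiling(1284/1) = 1284, use 1/1284
Result: 9/107 = 1/12 + 1/1284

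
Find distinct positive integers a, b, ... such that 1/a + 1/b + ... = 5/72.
1/15 + 1/360

Greedy algorithm:
5/72: ceiling(72/5) = 15, use 1/15
1/360: ceiling(360/1) = 360, use 1/360
Result: 5/72 = 1/15 + 1/360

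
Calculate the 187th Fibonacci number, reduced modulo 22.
13

Matrix identity: Q^n = [[F_(n+1), F_n], [F_n, F_(n-1)]] with Q = [[1,1],[1,0]].
n = 187 = 10111011₂. Square-and-multiply, entries mod 22:
Q^1 = [[1,1],[1,0]]
Q^2 = (Q^1)² = [[2,1],[1,1]]
Q^5 = (Q^2)²·Q = [[8,5],[5,3]]
Q^11 = (Q^5)²·Q = [[12,1],[1,11]]
Q^23 = (Q^11)²·Q = [[14,13],[13,1]]
Q^46 = (Q^23)² = [[13,19],[19,16]]
Q^93 = (Q^46)²·Q = [[3,2],[2,1]]
Q^187 = (Q^93)²·Q = [[21,13],[13,8]]
F_187 mod 22 = Q^187[0][1] = 13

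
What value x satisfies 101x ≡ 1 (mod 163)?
92

gcd(101, 163) = 1, so the inverse exists.
Extended Euclidean algorithm on (163, 101):
163 = 1 × 101 + 62  ⟹  62 = (1)·163 + (-1)·101
101 = 1 × 62 + 39  ⟹  39 = (-1)·163 + (2)·101
62 = 1 × 39 + 23  ⟹  23 = (2)·163 + (-3)·101
39 = 1 × 23 + 16  ⟹  16 = (-3)·163 + (5)·101
23 = 1 × 16 + 7  ⟹  7 = (5)·163 + (-8)·101
16 = 2 × 7 + 2  ⟹  2 = (-13)·163 + (21)·101
7 = 3 × 2 + 1  ⟹  1 = (44)·163 + (-71)·101
So (-71)·101 ≡ 1 (mod 163), i.e. 101^(-1) ≡ -71 ≡ 92 (mod 163).
Check: 101 × 92 = 9292 ≡ 1 (mod 163)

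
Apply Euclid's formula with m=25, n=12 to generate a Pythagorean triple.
(481, 600, 769)

Euclid's formula: a = m² - n², b = 2mn, c = m² + n²
m = 25, n = 12
a = 25² - 12² = 625 - 144 = 481
b = 2 × 25 × 12 = 600
c = 25² + 12² = 625 + 144 = 769
Verification: 481² + 600² = 231361 + 360000 = 591361 = 769² ✓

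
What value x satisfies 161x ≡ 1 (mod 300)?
41

gcd(161, 300) = 1, so the inverse exists.
Extended Euclidean algorithm on (300, 161):
300 = 1 × 161 + 139  ⟹  139 = (1)·300 + (-1)·161
161 = 1 × 139 + 22  ⟹  22 = (-1)·300 + (2)·161
139 = 6 × 22 + 7  ⟹  7 = (7)·300 + (-13)·161
22 = 3 × 7 + 1  ⟹  1 = (-22)·300 + (41)·161
So (41)·161 ≡ 1 (mod 300), i.e. 161^(-1) ≡ 41 (mod 300).
Check: 161 × 41 = 6601 ≡ 1 (mod 300)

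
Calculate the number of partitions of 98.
150198136

p(n) counts ways to write n as a sum of positive integers (order ignored).
Euler's pentagonal recurrence: p(k) = p(k-1) + p(k-2) - p(k-5) - p(k-7) + p(k-12) + p(k-15) - ... (offsets j(3j∓1)/2, signs ++--, p(0)=1, p(<0)=0).
DP table for k = 0..97: p(0)=1, p(1)=1, p(2)=2, p(3)=3, p(4)=5, p(5)=7, p(6)=11, p(7)=15, p(8)=22, p(9)=30, p(10)=42, p(11)=56, p(12)=77, p(13)=101, p(14)=135, p(15)=176, p(16)=231, p(17)=297, p(18)=385, p(19)=490, p(20)=627, p(21)=792, p(22)=1002, p(23)=1255, p(24)=1575, p(25)=1958, p(26)=2436, p(27)=3010, p(28)=3718, p(29)=4565, p(30)=5604, p(31)=6842, p(32)=8349, p(33)=10143, p(34)=12310, p(35)=14883, p(36)=17977, p(37)=21637, p(38)=26015, p(39)=31185, p(40)=37338, p(41)=44583, p(42)=53174, p(43)=63261, p(44)=75175, p(45)=89134, p(46)=105558, p(47)=124754, p(48)=147273, p(49)=173525, p(50)=204226, p(51)=239943, p(52)=281589, p(53)=329931, p(54)=386155, p(55)=451276, p(56)=526823, p(57)=614154, p(58)=715220, p(59)=831820, p(60)=966467, p(61)=1121505, p(62)=1300156, p(63)=1505499, p(64)=1741630, p(65)=2012558, p(66)=2323520, p(67)=2679689, p(68)=3087735, p(69)=3554345, p(70)=4087968, p(71)=4697205, p(72)=5392783, p(73)=6185689, p(74)=7089500, p(75)=8118264, p(76)=9289091, p(77)=10619863, p(78)=12132164, p(79)=13848650, p(80)=15796476, p(81)=18004327, p(82)=20506255, p(83)=23338469, p(84)=26543660, p(85)=30167357, p(86)=34262962, p(87)=38887673, p(88)=44108109, p(89)=49995925, p(90)=56634173, p(91)=64112359, p(92)=72533807, p(93)=82010177, p(94)=92669720, p(95)=104651419, p(96)=118114304, p(97)=133230930.
Final step: p(98) = p(97) + p(96) - p(93) - p(91) + p(86) + p(83) - p(76) - p(72) + p(63) + p(58) - p(47) - p(41) + p(28) + p(21) - p(6)
= 133230930 + 118114304 - 82010177 - 64112359 + 34262962 + 23338469 - 9289091 - 5392783 + 1505499 + 715220 - 124754 - 44583 + 3718 + 792 - 11
= 150198136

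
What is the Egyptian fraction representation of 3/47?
1/16 + 1/752

Greedy algorithm:
3/47: ceiling(47/3) = 16, use 1/16
1/752: ceiling(752/1) = 752, use 1/752
Result: 3/47 = 1/16 + 1/752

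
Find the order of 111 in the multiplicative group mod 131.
130

131 is prime, so ord(111) divides φ(131) = 130.
Divisors of 130: 1, 2, 5, 10, 13, 26, 65, 130.
Repeated squaring: 111^1 ≡ 111, 111^2 ≡ 7, 111^4 ≡ 49, 111^8 ≡ 43, 111^16 ≡ 15, 111^32 ≡ 94, 111^64 ≡ 59, 111^128 ≡ 75 (mod 131).
Test 111^d mod 131 for each divisor d in increasing order:
111^1 ≡ 111
111^2 ≡ 7
111^5 = 111^4·111^1 ≡ 68
111^10 = 111^8·111^2 ≡ 39
111^13 = 111^8·111^4·111^1 ≡ 42
111^26 = 111^16·111^8·111^2 ≡ 61
111^65 = 111^64·111^1 ≡ 130
111^130 = 111^128·111^2 ≡ 1  ← first divisor giving 1
The order is 130.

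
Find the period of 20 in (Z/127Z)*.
6

127 is prime, so ord(20) divides φ(127) = 126.
Divisors of 126: 1, 2, 3, 6, 7, 9, 14, 18, 21, 42, 63, 126.
Repeated squaring: 20^1 ≡ 20, 20^2 ≡ 19, 20^4 ≡ 107, 20^8 ≡ 19, 20^16 ≡ 107, 20^32 ≡ 19, 20^64 ≡ 107 (mod 127).
Test 20^d mod 127 for each divisor d in increasing order:
20^1 ≡ 20
20^2 ≡ 19
20^3 = 20^2·20^1 ≡ 126
20^6 = 20^4·20^2 ≡ 1  ← first divisor giving 1
The order is 6.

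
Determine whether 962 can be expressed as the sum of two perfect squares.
1² + 31² (a=1, b=31)

Factorization: 962 = 2 × 13 × 37
By Fermat: n is sum of two squares iff every prime p ≡ 3 (mod 4) appears to even power.
All primes ≡ 3 (mod 4) appear to even power.
Search a = 0, 1, 2, … for 962 - a² a perfect square: first hit at a = 1: 962 - 1 = 961 = 31².
962 = 1² + 31² = 1 + 961 ✓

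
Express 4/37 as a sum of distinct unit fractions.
1/10 + 1/124 + 1/22940

Greedy algorithm:
4/37: ceiling(37/4) = 10, use 1/10
3/370: ceiling(370/3) = 124, use 1/124
1/22940: ceiling(22940/1) = 22940, use 1/22940
Result: 4/37 = 1/10 + 1/124 + 1/22940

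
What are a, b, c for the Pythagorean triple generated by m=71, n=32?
(4017, 4544, 6065)

Euclid's formula: a = m² - n², b = 2mn, c = m² + n²
m = 71, n = 32
a = 71² - 32² = 5041 - 1024 = 4017
b = 2 × 71 × 32 = 4544
c = 71² + 32² = 5041 + 1024 = 6065
Verification: 4017² + 4544² = 16136289 + 20647936 = 36784225 = 6065² ✓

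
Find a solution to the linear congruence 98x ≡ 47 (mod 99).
x ≡ 52 (mod 99)

gcd(98, 99) = 1, which divides 47, so solutions exist.
Find 98^(-1) mod 99 by the extended Euclidean algorithm:
99 = 1 × 98 + 1  ⟹  1 = (1)·99 + (-1)·98
So (-1)·98 ≡ 1 (mod 99), i.e. 98^(-1) ≡ -1 ≡ 98 (mod 99).
x ≡ 98 × 47 = 4606 ≡ 52 (mod 99).
Check: 98 × 52 = 5096 ≡ 47 (mod 99).
Unique solution: x ≡ 52 (mod 99)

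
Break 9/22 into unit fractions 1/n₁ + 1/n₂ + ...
1/3 + 1/14 + 1/231

Greedy algorithm:
9/22: ceiling(22/9) = 3, use 1/3
5/66: ceiling(66/5) = 14, use 1/14
1/231: ceiling(231/1) = 231, use 1/231
Result: 9/22 = 1/3 + 1/14 + 1/231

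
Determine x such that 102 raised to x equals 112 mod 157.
81

Baby-step giant-step with step n = ⌈√157⌉ = 13.
Baby steps 102^j mod 157 (j:value) for j=0..12: 0:1, 1:102, 2:42, 3:45, 4:37, 5:6, 6:141, 7:95, 8:113, 9:65, 10:36, 11:61, 12:99.
Giant-step multiplier: 102^(-13) ≡ 102^(156-13) = 102^143 ≡ 22 (mod 157).
Giant steps γ_i = 112·22^i mod 157: γ_0=112, γ_1=109, γ_2=43, γ_3=4, γ_4=88, γ_5=52, γ_6=45 (in table at j=3).
x = i·n + j = 6·13 + 3 = 81.
Check: 102^81 ≡ 112 (mod 157).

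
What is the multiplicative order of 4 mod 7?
3

7 is prime, so ord(4) divides φ(7) = 6.
Divisors of 6: 1, 2, 3, 6.
Repeated squaring: 4^1 ≡ 4, 4^2 ≡ 2, 4^4 ≡ 4 (mod 7).
Test 4^d mod 7 for each divisor d in increasing order:
4^1 ≡ 4
4^2 ≡ 2
4^3 = 4^2·4^1 ≡ 1  ← first divisor giving 1
The order is 3.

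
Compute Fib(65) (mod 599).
74

Matrix identity: Q^n = [[F_(n+1), F_n], [F_n, F_(n-1)]] with Q = [[1,1],[1,0]].
n = 65 = 1000001₂. Square-and-multiply, entries mod 599:
Q^1 = [[1,1],[1,0]]
Q^2 = (Q^1)² = [[2,1],[1,1]]
Q^4 = (Q^2)² = [[5,3],[3,2]]
Q^8 = (Q^4)² = [[34,21],[21,13]]
Q^16 = (Q^8)² = [[399,388],[388,11]]
Q^32 = (Q^16)² = [[62,345],[345,316]]
Q^65 = (Q^32)²·Q = [[501,74],[74,427]]
F_65 mod 599 = Q^65[0][1] = 74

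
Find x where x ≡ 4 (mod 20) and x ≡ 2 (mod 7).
44

Using Chinese Remainder Theorem:
M = 20 × 7 = 140
M1 = 7, M2 = 20
y1 = 7^(-1) mod 20 = 3
y2 = 20^(-1) mod 7 = 6
x = (4×7×3 + 2×20×6) mod 140 = 44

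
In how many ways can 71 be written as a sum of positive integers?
4697205

p(n) counts ways to write n as a sum of positive integers (order ignored).
Euler's pentagonal recurrence: p(k) = p(k-1) + p(k-2) - p(k-5) - p(k-7) + p(k-12) + p(k-15) - ... (offsets j(3j∓1)/2, signs ++--, p(0)=1, p(<0)=0).
DP table for k = 0..70: p(0)=1, p(1)=1, p(2)=2, p(3)=3, p(4)=5, p(5)=7, p(6)=11, p(7)=15, p(8)=22, p(9)=30, p(10)=42, p(11)=56, p(12)=77, p(13)=101, p(14)=135, p(15)=176, p(16)=231, p(17)=297, p(18)=385, p(19)=490, p(20)=627, p(21)=792, p(22)=1002, p(23)=1255, p(24)=1575, p(25)=1958, p(26)=2436, p(27)=3010, p(28)=3718, p(29)=4565, p(30)=5604, p(31)=6842, p(32)=8349, p(33)=10143, p(34)=12310, p(35)=14883, p(36)=17977, p(37)=21637, p(38)=26015, p(39)=31185, p(40)=37338, p(41)=44583, p(42)=53174, p(43)=63261, p(44)=75175, p(45)=89134, p(46)=105558, p(47)=124754, p(48)=147273, p(49)=173525, p(50)=204226, p(51)=239943, p(52)=281589, p(53)=329931, p(54)=386155, p(55)=451276, p(56)=526823, p(57)=614154, p(58)=715220, p(59)=831820, p(60)=966467, p(61)=1121505, p(62)=1300156, p(63)=1505499, p(64)=1741630, p(65)=2012558, p(66)=2323520, p(67)=2679689, p(68)=3087735, p(69)=3554345, p(70)=4087968.
Final step: p(71) = p(70) + p(69) - p(66) - p(64) + p(59) + p(56) - p(49) - p(45) + p(36) + p(31) - p(20) - p(14) + p(1)
= 4087968 + 3554345 - 2323520 - 1741630 + 831820 + 526823 - 173525 - 89134 + 17977 + 6842 - 627 - 135 + 1
= 4697205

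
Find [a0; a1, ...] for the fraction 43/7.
[6; 7]

Euclidean algorithm steps:
43 = 6 × 7 + 1
7 = 7 × 1 + 0
Continued fraction: [6; 7]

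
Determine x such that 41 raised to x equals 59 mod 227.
118

Baby-step giant-step with step n = ⌈√227⌉ = 16.
Baby steps 41^j mod 227 (j:value) for j=0..15: 0:1, 1:41, 2:92, 3:140, 4:65, 5:168, 6:78, 7:20, 8:139, 9:24, 10:76, 11:165, 12:182, 13:198, 14:173, 15:56.
Giant-step multiplier: 41^(-16) ≡ 41^(226-16) = 41^210 ≡ 131 (mod 227).
Giant steps γ_i = 59·131^i mod 227: γ_0=59, γ_1=11, γ_2=79, γ_3=134, γ_4=75, γ_5=64, γ_6=212, γ_7=78 (in table at j=6).
x = i·n + j = 7·16 + 6 = 118.
Check: 41^118 ≡ 59 (mod 227).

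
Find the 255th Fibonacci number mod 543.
67

Matrix identity: Q^n = [[F_(n+1), F_n], [F_n, F_(n-1)]] with Q = [[1,1],[1,0]].
n = 255 = 11111111₂. Square-and-multiply, entries mod 543:
Q^1 = [[1,1],[1,0]]
Q^3 = (Q^1)²·Q = [[3,2],[2,1]]
Q^7 = (Q^3)²·Q = [[21,13],[13,8]]
Q^15 = (Q^7)²·Q = [[444,67],[67,377]]
Q^31 = (Q^15)²·Q = [[336,172],[172,164]]
Q^63 = (Q^31)²·Q = [[420,214],[214,206]]
Q^127 = (Q^63)²·Q = [[495,109],[109,386]]
Q^255 = (Q^127)²·Q = [[528,67],[67,461]]
F_255 mod 543 = Q^255[0][1] = 67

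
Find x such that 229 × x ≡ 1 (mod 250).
119

gcd(229, 250) = 1, so the inverse exists.
Extended Euclidean algorithm on (250, 229):
250 = 1 × 229 + 21  ⟹  21 = (1)·250 + (-1)·229
229 = 10 × 21 + 19  ⟹  19 = (-10)·250 + (11)·229
21 = 1 × 19 + 2  ⟹  2 = (11)·250 + (-12)·229
19 = 9 × 2 + 1  ⟹  1 = (-109)·250 + (119)·229
So (119)·229 ≡ 1 (mod 250), i.e. 229^(-1) ≡ 119 (mod 250).
Check: 229 × 119 = 27251 ≡ 1 (mod 250)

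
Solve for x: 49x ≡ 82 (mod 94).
x ≡ 88 (mod 94)

gcd(49, 94) = 1, which divides 82, so solutions exist.
Find 49^(-1) mod 94 by the extended Euclidean algorithm:
94 = 1 × 49 + 45  ⟹  45 = (1)·94 + (-1)·49
49 = 1 × 45 + 4  ⟹  4 = (-1)·94 + (2)·49
45 = 11 × 4 + 1  ⟹  1 = (12)·94 + (-23)·49
So (-23)·49 ≡ 1 (mod 94), i.e. 49^(-1) ≡ -23 ≡ 71 (mod 94).
x ≡ 71 × 82 = 5822 ≡ 88 (mod 94).
Check: 49 × 88 = 4312 ≡ 82 (mod 94).
Unique solution: x ≡ 88 (mod 94)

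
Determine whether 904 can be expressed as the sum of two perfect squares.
2² + 30² (a=2, b=30)

Factorization: 904 = 2^3 × 113
By Fermat: n is sum of two squares iff every prime p ≡ 3 (mod 4) appears to even power.
All primes ≡ 3 (mod 4) appear to even power.
Search a = 0, 1, 2, … for 904 - a² a perfect square: first hit at a = 2: 904 - 4 = 900 = 30².
904 = 2² + 30² = 4 + 900 ✓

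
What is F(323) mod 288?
233

Matrix identity: Q^n = [[F_(n+1), F_n], [F_n, F_(n-1)]] with Q = [[1,1],[1,0]].
n = 323 = 101000011₂. Square-and-multiply, entries mod 288:
Q^1 = [[1,1],[1,0]]
Q^2 = (Q^1)² = [[2,1],[1,1]]
Q^5 = (Q^2)²·Q = [[8,5],[5,3]]
Q^10 = (Q^5)² = [[89,55],[55,34]]
Q^20 = (Q^10)² = [[2,141],[141,149]]
Q^40 = (Q^20)² = [[13,267],[267,34]]
Q^80 = (Q^40)² = [[34,165],[165,157]]
Q^161 = (Q^80)²·Q = [[280,157],[157,123]]
Q^323 = (Q^161)²·Q = [[144,233],[233,199]]
F_323 mod 288 = Q^323[0][1] = 233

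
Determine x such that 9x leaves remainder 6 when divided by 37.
x ≡ 13 (mod 37)

gcd(9, 37) = 1, which divides 6, so solutions exist.
Find 9^(-1) mod 37 by the extended Euclidean algorithm:
37 = 4 × 9 + 1  ⟹  1 = (1)·37 + (-4)·9
So (-4)·9 ≡ 1 (mod 37), i.e. 9^(-1) ≡ -4 ≡ 33 (mod 37).
x ≡ 33 × 6 = 198 ≡ 13 (mod 37).
Check: 9 × 13 = 117 ≡ 6 (mod 37).
Unique solution: x ≡ 13 (mod 37)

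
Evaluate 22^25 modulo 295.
202

Repeated squaring. Binary of 25 = 11001.
22^1 ≡ 22 (mod 295); 22^2 ≡ 189 (mod 295); 22^4 ≡ 26 (mod 295); 22^8 ≡ 86 (mod 295); 22^16 ≡ 21 (mod 295)
22^25 = 22^1 × 22^8 × 22^16 ≡ 202 (mod 295)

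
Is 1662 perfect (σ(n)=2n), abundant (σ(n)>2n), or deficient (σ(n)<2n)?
abundant

Proper divisors of 1662: sum = 1 + 2 + 3 + 6 + 277 + 554 + 831 = 1674
Since 1674 > 1662, 1662 is abundant.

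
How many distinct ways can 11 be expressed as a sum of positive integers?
56

p(n) counts ways to write n as a sum of positive integers (order ignored).
Euler's pentagonal recurrence: p(k) = p(k-1) + p(k-2) - p(k-5) - p(k-7) + p(k-12) + p(k-15) - ... (offsets j(3j∓1)/2, signs ++--, p(0)=1, p(<0)=0).
DP table for k = 0..10: p(0)=1, p(1)=1, p(2)=2, p(3)=3, p(4)=5, p(5)=7, p(6)=11, p(7)=15, p(8)=22, p(9)=30, p(10)=42.
Final step: p(11) = p(10) + p(9) - p(6) - p(4)
= 42 + 30 - 11 - 5
= 56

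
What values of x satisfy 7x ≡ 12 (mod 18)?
x ≡ 12 (mod 18)

gcd(7, 18) = 1, which divides 12, so solutions exist.
Find 7^(-1) mod 18 by the extended Euclidean algorithm:
18 = 2 × 7 + 4  ⟹  4 = (1)·18 + (-2)·7
7 = 1 × 4 + 3  ⟹  3 = (-1)·18 + (3)·7
4 = 1 × 3 + 1  ⟹  1 = (2)·18 + (-5)·7
So (-5)·7 ≡ 1 (mod 18), i.e. 7^(-1) ≡ -5 ≡ 13 (mod 18).
x ≡ 13 × 12 = 156 ≡ 12 (mod 18).
Check: 7 × 12 = 84 ≡ 12 (mod 18).
Unique solution: x ≡ 12 (mod 18)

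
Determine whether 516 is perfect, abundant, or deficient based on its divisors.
abundant

Proper divisors of 516: sum = 1 + 2 + 3 + 4 + 6 + 12 + 43 + 86 + 129 + 172 + 258 = 716
Since 716 > 516, 516 is abundant.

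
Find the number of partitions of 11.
56

p(n) counts ways to write n as a sum of positive integers (order ignored).
Euler's pentagonal recurrence: p(k) = p(k-1) + p(k-2) - p(k-5) - p(k-7) + p(k-12) + p(k-15) - ... (offsets j(3j∓1)/2, signs ++--, p(0)=1, p(<0)=0).
DP table for k = 0..10: p(0)=1, p(1)=1, p(2)=2, p(3)=3, p(4)=5, p(5)=7, p(6)=11, p(7)=15, p(8)=22, p(9)=30, p(10)=42.
Final step: p(11) = p(10) + p(9) - p(6) - p(4)
= 42 + 30 - 11 - 5
= 56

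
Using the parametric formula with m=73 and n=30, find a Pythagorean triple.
(4429, 4380, 6229)

Euclid's formula: a = m² - n², b = 2mn, c = m² + n²
m = 73, n = 30
a = 73² - 30² = 5329 - 900 = 4429
b = 2 × 73 × 30 = 4380
c = 73² + 30² = 5329 + 900 = 6229
Verification: 4429² + 4380² = 19616041 + 19184400 = 38800441 = 6229² ✓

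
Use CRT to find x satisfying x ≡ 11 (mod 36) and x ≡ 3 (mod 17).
479

Using Chinese Remainder Theorem:
M = 36 × 17 = 612
M1 = 17, M2 = 36
y1 = 17^(-1) mod 36 = 17
y2 = 36^(-1) mod 17 = 9
x = (11×17×17 + 3×36×9) mod 612 = 479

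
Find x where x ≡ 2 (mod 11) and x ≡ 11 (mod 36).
299

Using Chinese Remainder Theorem:
M = 11 × 36 = 396
M1 = 36, M2 = 11
y1 = 36^(-1) mod 11 = 4
y2 = 11^(-1) mod 36 = 23
x = (2×36×4 + 11×11×23) mod 396 = 299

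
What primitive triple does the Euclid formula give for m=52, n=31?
(1743, 3224, 3665)

Euclid's formula: a = m² - n², b = 2mn, c = m² + n²
m = 52, n = 31
a = 52² - 31² = 2704 - 961 = 1743
b = 2 × 52 × 31 = 3224
c = 52² + 31² = 2704 + 961 = 3665
Verification: 1743² + 3224² = 3038049 + 10394176 = 13432225 = 3665² ✓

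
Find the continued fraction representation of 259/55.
[4; 1, 2, 2, 3, 2]

Euclidean algorithm steps:
259 = 4 × 55 + 39
55 = 1 × 39 + 16
39 = 2 × 16 + 7
16 = 2 × 7 + 2
7 = 3 × 2 + 1
2 = 2 × 1 + 0
Continued fraction: [4; 1, 2, 2, 3, 2]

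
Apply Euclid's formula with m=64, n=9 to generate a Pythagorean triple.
(4015, 1152, 4177)

Euclid's formula: a = m² - n², b = 2mn, c = m² + n²
m = 64, n = 9
a = 64² - 9² = 4096 - 81 = 4015
b = 2 × 64 × 9 = 1152
c = 64² + 9² = 4096 + 81 = 4177
Verification: 4015² + 1152² = 16120225 + 1327104 = 17447329 = 4177² ✓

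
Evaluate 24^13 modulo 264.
96

Repeated squaring. Binary of 13 = 1101.
24^1 ≡ 24 (mod 264); 24^2 ≡ 48 (mod 264); 24^4 ≡ 192 (mod 264); 24^8 ≡ 168 (mod 264)
24^13 = 24^1 × 24^4 × 24^8 ≡ 96 (mod 264)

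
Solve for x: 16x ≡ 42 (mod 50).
x ≡ 12 (mod 25)

gcd(16, 50) = 2, which divides 42, so solutions exist.
Divide through by 2: 8x ≡ 21 (mod 25).
Find 8^(-1) mod 25 by the extended Euclidean algorithm:
25 = 3 × 8 + 1  ⟹  1 = (1)·25 + (-3)·8
So (-3)·8 ≡ 1 (mod 25), i.e. 8^(-1) ≡ -3 ≡ 22 (mod 25).
x ≡ 22 × 21 = 462 ≡ 12 (mod 25).
Check: 16 × 12 = 192 ≡ 42 (mod 50).
x ≡ 12 (mod 25), giving 2 solutions mod 50.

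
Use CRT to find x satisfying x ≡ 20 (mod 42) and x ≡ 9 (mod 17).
230

Using Chinese Remainder Theorem:
M = 42 × 17 = 714
M1 = 17, M2 = 42
y1 = 17^(-1) mod 42 = 5
y2 = 42^(-1) mod 17 = 15
x = (20×17×5 + 9×42×15) mod 714 = 230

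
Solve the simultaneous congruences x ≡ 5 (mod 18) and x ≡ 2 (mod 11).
167

Using Chinese Remainder Theorem:
M = 18 × 11 = 198
M1 = 11, M2 = 18
y1 = 11^(-1) mod 18 = 5
y2 = 18^(-1) mod 11 = 8
x = (5×11×5 + 2×18×8) mod 198 = 167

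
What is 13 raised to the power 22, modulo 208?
169

Repeated squaring. Binary of 22 = 10110.
13^1 ≡ 13 (mod 208); 13^2 ≡ 169 (mod 208); 13^4 ≡ 65 (mod 208); 13^8 ≡ 65 (mod 208); 13^16 ≡ 65 (mod 208)
13^22 = 13^2 × 13^4 × 13^16 ≡ 169 (mod 208)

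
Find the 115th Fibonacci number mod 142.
49

Matrix identity: Q^n = [[F_(n+1), F_n], [F_n, F_(n-1)]] with Q = [[1,1],[1,0]].
n = 115 = 1110011₂. Square-and-multiply, entries mod 142:
Q^1 = [[1,1],[1,0]]
Q^3 = (Q^1)²·Q = [[3,2],[2,1]]
Q^7 = (Q^3)²·Q = [[21,13],[13,8]]
Q^14 = (Q^7)² = [[42,93],[93,91]]
Q^28 = (Q^14)² = [[47,15],[15,32]]
Q^57 = (Q^28)²·Q = [[69,20],[20,49]]
Q^115 = (Q^57)²·Q = [[137,49],[49,88]]
F_115 mod 142 = Q^115[0][1] = 49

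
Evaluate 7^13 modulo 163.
129

Repeated squaring. Binary of 13 = 1101.
7^1 ≡ 7 (mod 163); 7^2 ≡ 49 (mod 163); 7^4 ≡ 119 (mod 163); 7^8 ≡ 143 (mod 163)
7^13 = 7^1 × 7^4 × 7^8 ≡ 129 (mod 163)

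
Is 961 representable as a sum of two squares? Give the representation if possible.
0² + 31² (a=0, b=31)

Factorization: 961 = 31^2
By Fermat: n is sum of two squares iff every prime p ≡ 3 (mod 4) appears to even power.
All primes ≡ 3 (mod 4) appear to even power.
Search a = 0, 1, 2, … for 961 - a² a perfect square: first hit at a = 0: 961 - 0 = 961 = 31².
961 = 0² + 31² = 0 + 961 ✓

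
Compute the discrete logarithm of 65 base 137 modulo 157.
147

Baby-step giant-step with step n = ⌈√157⌉ = 13.
Baby steps 137^j mod 157 (j:value) for j=0..12: 0:1, 1:137, 2:86, 3:7, 4:17, 5:131, 6:49, 7:119, 8:132, 9:29, 10:48, 11:139, 12:46.
Giant-step multiplier: 137^(-13) ≡ 137^(156-13) = 137^143 ≡ 50 (mod 157).
Giant steps γ_i = 65·50^i mod 157: γ_0=65, γ_1=110, γ_2=5, γ_3=93, γ_4=97, γ_5=140, γ_6=92, γ_7=47, γ_8=152, γ_9=64, γ_10=60, γ_11=17 (in table at j=4).
x = i·n + j = 11·13 + 4 = 147.
Check: 137^147 ≡ 65 (mod 157).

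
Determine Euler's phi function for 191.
190

191 = 191
φ(n) = n × ∏(1 - 1/p) for each prime p dividing n
φ(191) = 191 × (1 - 1/191) = 190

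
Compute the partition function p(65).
2012558

p(n) counts ways to write n as a sum of positive integers (order ignored).
Euler's pentagonal recurrence: p(k) = p(k-1) + p(k-2) - p(k-5) - p(k-7) + p(k-12) + p(k-15) - ... (offsets j(3j∓1)/2, signs ++--, p(0)=1, p(<0)=0).
DP table for k = 0..64: p(0)=1, p(1)=1, p(2)=2, p(3)=3, p(4)=5, p(5)=7, p(6)=11, p(7)=15, p(8)=22, p(9)=30, p(10)=42, p(11)=56, p(12)=77, p(13)=101, p(14)=135, p(15)=176, p(16)=231, p(17)=297, p(18)=385, p(19)=490, p(20)=627, p(21)=792, p(22)=1002, p(23)=1255, p(24)=1575, p(25)=1958, p(26)=2436, p(27)=3010, p(28)=3718, p(29)=4565, p(30)=5604, p(31)=6842, p(32)=8349, p(33)=10143, p(34)=12310, p(35)=14883, p(36)=17977, p(37)=21637, p(38)=26015, p(39)=31185, p(40)=37338, p(41)=44583, p(42)=53174, p(43)=63261, p(44)=75175, p(45)=89134, p(46)=105558, p(47)=124754, p(48)=147273, p(49)=173525, p(50)=204226, p(51)=239943, p(52)=281589, p(53)=329931, p(54)=386155, p(55)=451276, p(56)=526823, p(57)=614154, p(58)=715220, p(59)=831820, p(60)=966467, p(61)=1121505, p(62)=1300156, p(63)=1505499, p(64)=1741630.
Final step: p(65) = p(64) + p(63) - p(60) - p(58) + p(53) + p(50) - p(43) - p(39) + p(30) + p(25) - p(14) - p(8)
= 1741630 + 1505499 - 966467 - 715220 + 329931 + 204226 - 63261 - 31185 + 5604 + 1958 - 135 - 22
= 2012558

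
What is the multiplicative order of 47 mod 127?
21

127 is prime, so ord(47) divides φ(127) = 126.
Divisors of 126: 1, 2, 3, 6, 7, 9, 14, 18, 21, 42, 63, 126.
Repeated squaring: 47^1 ≡ 47, 47^2 ≡ 50, 47^4 ≡ 87, 47^8 ≡ 76, 47^16 ≡ 61, 47^32 ≡ 38, 47^64 ≡ 47 (mod 127).
Test 47^d mod 127 for each divisor d in increasing order:
47^1 ≡ 47
47^2 ≡ 50
47^3 = 47^2·47^1 ≡ 64
47^6 = 47^4·47^2 ≡ 32
47^7 = 47^4·47^2·47^1 ≡ 107
47^9 = 47^8·47^1 ≡ 16
47^14 = 47^8·47^4·47^2 ≡ 19
47^18 = 47^16·47^2 ≡ 2
47^21 = 47^16·47^4·47^1 ≡ 1  ← first divisor giving 1
The order is 21.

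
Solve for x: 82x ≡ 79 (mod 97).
x ≡ 40 (mod 97)

gcd(82, 97) = 1, which divides 79, so solutions exist.
Find 82^(-1) mod 97 by the extended Euclidean algorithm:
97 = 1 × 82 + 15  ⟹  15 = (1)·97 + (-1)·82
82 = 5 × 15 + 7  ⟹  7 = (-5)·97 + (6)·82
15 = 2 × 7 + 1  ⟹  1 = (11)·97 + (-13)·82
So (-13)·82 ≡ 1 (mod 97), i.e. 82^(-1) ≡ -13 ≡ 84 (mod 97).
x ≡ 84 × 79 = 6636 ≡ 40 (mod 97).
Check: 82 × 40 = 3280 ≡ 79 (mod 97).
Unique solution: x ≡ 40 (mod 97)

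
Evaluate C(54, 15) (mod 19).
16

Using Lucas' theorem:
Write n=54 and k=15 in base 19:
n in base 19: [2, 16]
k in base 19: [0, 15]
C(54,15) mod 19 = ∏ C(n_i, k_i) mod 19
Digit binomials (mod 19): C(2,0) = 1; C(16,15) = 16
Product: 1 × 16 = 16 ≡ 16 (mod 19)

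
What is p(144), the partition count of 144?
22540654445

p(n) counts ways to write n as a sum of positive integers (order ignored).
Euler's pentagonal recurrence: p(k) = p(k-1) + p(k-2) - p(k-5) - p(k-7) + p(k-12) + p(k-15) - ... (offsets j(3j∓1)/2, signs ++--, p(0)=1, p(<0)=0).
DP table for k = 0..143: p(0)=1, p(1)=1, p(2)=2, p(3)=3, p(4)=5, p(5)=7, p(6)=11, p(7)=15, p(8)=22, p(9)=30, p(10)=42, p(11)=56, p(12)=77, p(13)=101, p(14)=135, p(15)=176, p(16)=231, p(17)=297, p(18)=385, p(19)=490, p(20)=627, p(21)=792, p(22)=1002, p(23)=1255, p(24)=1575, p(25)=1958, p(26)=2436, p(27)=3010, p(28)=3718, p(29)=4565, p(30)=5604, p(31)=6842, p(32)=8349, p(33)=10143, p(34)=12310, p(35)=14883, p(36)=17977, p(37)=21637, p(38)=26015, p(39)=31185, p(40)=37338, p(41)=44583, p(42)=53174, p(43)=63261, p(44)=75175, p(45)=89134, p(46)=105558, p(47)=124754, p(48)=147273, p(49)=173525, p(50)=204226, p(51)=239943, p(52)=281589, p(53)=329931, p(54)=386155, p(55)=451276, p(56)=526823, p(57)=614154, p(58)=715220, p(59)=831820, p(60)=966467, p(61)=1121505, p(62)=1300156, p(63)=1505499, p(64)=1741630, p(65)=2012558, p(66)=2323520, p(67)=2679689, p(68)=3087735, p(69)=3554345, p(70)=4087968, p(71)=4697205, p(72)=5392783, p(73)=6185689, p(74)=7089500, p(75)=8118264, p(76)=9289091, p(77)=10619863, p(78)=12132164, p(79)=13848650, p(80)=15796476, p(81)=18004327, p(82)=20506255, p(83)=23338469, p(84)=26543660, p(85)=30167357, p(86)=34262962, p(87)=38887673, p(88)=44108109, p(89)=49995925, p(90)=56634173, p(91)=64112359, p(92)=72533807, p(93)=82010177, p(94)=92669720, p(95)=104651419, p(96)=118114304, p(97)=133230930, p(98)=150198136, p(99)=169229875, p(100)=190569292, p(101)=214481126, p(102)=241265379, p(103)=271248950, p(104)=304801365, p(105)=342325709, p(106)=384276336, p(107)=431149389, p(108)=483502844, p(109)=541946240, p(110)=607163746, p(111)=679903203, p(112)=761002156, p(113)=851376628, p(114)=952050665, p(115)=1064144451, p(116)=1188908248, p(117)=1327710076, p(118)=1482074143, p(119)=1653668665, p(120)=1844349560, p(121)=2056148051, p(122)=2291320912, p(123)=2552338241, p(124)=2841940500, p(125)=3163127352, p(126)=3519222692, p(127)=3913864295, p(128)=4351078600, p(129)=4835271870, p(130)=5371315400, p(131)=5964539504, p(132)=6620830889, p(133)=7346629512, p(134)=8149040695, p(135)=9035836076, p(136)=10015581680, p(137)=11097645016, p(138)=12292341831, p(139)=13610949895, p(140)=15065878135, p(141)=16670689208, p(142)=18440293320, p(143)=20390982757.
Final step: p(144) = p(143) + p(142) - p(139) - p(137) + p(132) + p(129) - p(122) - p(118) + p(109) + p(104) - p(93) - p(87) + p(74) + p(67) - p(52) - p(44) + p(27) + p(18)
= 20390982757 + 18440293320 - 13610949895 - 11097645016 + 6620830889 + 4835271870 - 2291320912 - 1482074143 + 541946240 + 304801365 - 82010177 - 38887673 + 7089500 + 2679689 - 281589 - 75175 + 3010 + 385
= 22540654445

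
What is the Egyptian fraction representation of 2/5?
1/3 + 1/15

Greedy algorithm:
2/5: ceiling(5/2) = 3, use 1/3
1/15: ceiling(15/1) = 15, use 1/15
Result: 2/5 = 1/3 + 1/15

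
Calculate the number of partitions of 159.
97662728555

p(n) counts ways to write n as a sum of positive integers (order ignored).
Euler's pentagonal recurrence: p(k) = p(k-1) + p(k-2) - p(k-5) - p(k-7) + p(k-12) + p(k-15) - ... (offsets j(3j∓1)/2, signs ++--, p(0)=1, p(<0)=0).
DP table for k = 0..158: p(0)=1, p(1)=1, p(2)=2, p(3)=3, p(4)=5, p(5)=7, p(6)=11, p(7)=15, p(8)=22, p(9)=30, p(10)=42, p(11)=56, p(12)=77, p(13)=101, p(14)=135, p(15)=176, p(16)=231, p(17)=297, p(18)=385, p(19)=490, p(20)=627, p(21)=792, p(22)=1002, p(23)=1255, p(24)=1575, p(25)=1958, p(26)=2436, p(27)=3010, p(28)=3718, p(29)=4565, p(30)=5604, p(31)=6842, p(32)=8349, p(33)=10143, p(34)=12310, p(35)=14883, p(36)=17977, p(37)=21637, p(38)=26015, p(39)=31185, p(40)=37338, p(41)=44583, p(42)=53174, p(43)=63261, p(44)=75175, p(45)=89134, p(46)=105558, p(47)=124754, p(48)=147273, p(49)=173525, p(50)=204226, p(51)=239943, p(52)=281589, p(53)=329931, p(54)=386155, p(55)=451276, p(56)=526823, p(57)=614154, p(58)=715220, p(59)=831820, p(60)=966467, p(61)=1121505, p(62)=1300156, p(63)=1505499, p(64)=1741630, p(65)=2012558, p(66)=2323520, p(67)=2679689, p(68)=3087735, p(69)=3554345, p(70)=4087968, p(71)=4697205, p(72)=5392783, p(73)=6185689, p(74)=7089500, p(75)=8118264, p(76)=9289091, p(77)=10619863, p(78)=12132164, p(79)=13848650, p(80)=15796476, p(81)=18004327, p(82)=20506255, p(83)=23338469, p(84)=26543660, p(85)=30167357, p(86)=34262962, p(87)=38887673, p(88)=44108109, p(89)=49995925, p(90)=56634173, p(91)=64112359, p(92)=72533807, p(93)=82010177, p(94)=92669720, p(95)=104651419, p(96)=118114304, p(97)=133230930, p(98)=150198136, p(99)=169229875, p(100)=190569292, p(101)=214481126, p(102)=241265379, p(103)=271248950, p(104)=304801365, p(105)=342325709, p(106)=384276336, p(107)=431149389, p(108)=483502844, p(109)=541946240, p(110)=607163746, p(111)=679903203, p(112)=761002156, p(113)=851376628, p(114)=952050665, p(115)=1064144451, p(116)=1188908248, p(117)=1327710076, p(118)=1482074143, p(119)=1653668665, p(120)=1844349560, p(121)=2056148051, p(122)=2291320912, p(123)=2552338241, p(124)=2841940500, p(125)=3163127352, p(126)=3519222692, p(127)=3913864295, p(128)=4351078600, p(129)=4835271870, p(130)=5371315400, p(131)=5964539504, p(132)=6620830889, p(133)=7346629512, p(134)=8149040695, p(135)=9035836076, p(136)=10015581680, p(137)=11097645016, p(138)=12292341831, p(139)=13610949895, p(140)=15065878135, p(141)=16670689208, p(142)=18440293320, p(143)=20390982757, p(144)=22540654445, p(145)=24908858009, p(146)=27517052599, p(147)=30388671978, p(148)=33549419497, p(149)=37027355200, p(150)=40853235313, p(151)=45060624582, p(152)=49686288421, p(153)=54770336324, p(154)=60356673280, p(155)=66493182097, p(156)=73232243759, p(157)=80630964769, p(158)=88751778802.
Final step: p(159) = p(158) + p(157) - p(154) - p(152) + p(147) + p(144) - p(137) - p(133) + p(124) + p(119) - p(108) - p(102) + p(89) + p(82) - p(67) - p(59) + p(42) + p(33) - p(14) - p(4)
= 88751778802 + 80630964769 - 60356673280 - 49686288421 + 30388671978 + 22540654445 - 11097645016 - 7346629512 + 2841940500 + 1653668665 - 483502844 - 241265379 + 49995925 + 20506255 - 2679689 - 831820 + 53174 + 10143 - 135 - 5
= 97662728555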